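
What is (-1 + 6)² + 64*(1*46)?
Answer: 2969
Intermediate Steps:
(-1 + 6)² + 64*(1*46) = 5² + 64*46 = 25 + 2944 = 2969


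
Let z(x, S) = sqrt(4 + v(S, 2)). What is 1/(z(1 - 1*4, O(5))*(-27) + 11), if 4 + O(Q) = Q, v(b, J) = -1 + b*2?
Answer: -11/3524 - 27*sqrt(5)/3524 ≈ -0.020254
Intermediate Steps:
v(b, J) = -1 + 2*b
O(Q) = -4 + Q
z(x, S) = sqrt(3 + 2*S) (z(x, S) = sqrt(4 + (-1 + 2*S)) = sqrt(3 + 2*S))
1/(z(1 - 1*4, O(5))*(-27) + 11) = 1/(sqrt(3 + 2*(-4 + 5))*(-27) + 11) = 1/(sqrt(3 + 2*1)*(-27) + 11) = 1/(sqrt(3 + 2)*(-27) + 11) = 1/(sqrt(5)*(-27) + 11) = 1/(-27*sqrt(5) + 11) = 1/(11 - 27*sqrt(5))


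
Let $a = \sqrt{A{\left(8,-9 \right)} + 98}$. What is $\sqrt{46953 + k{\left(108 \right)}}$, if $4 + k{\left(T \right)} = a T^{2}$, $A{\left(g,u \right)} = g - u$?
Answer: $\sqrt{46949 + 11664 \sqrt{115}} \approx 414.77$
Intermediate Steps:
$a = \sqrt{115}$ ($a = \sqrt{\left(8 - -9\right) + 98} = \sqrt{\left(8 + 9\right) + 98} = \sqrt{17 + 98} = \sqrt{115} \approx 10.724$)
$k{\left(T \right)} = -4 + \sqrt{115} T^{2}$
$\sqrt{46953 + k{\left(108 \right)}} = \sqrt{46953 - \left(4 - \sqrt{115} \cdot 108^{2}\right)} = \sqrt{46953 - \left(4 - \sqrt{115} \cdot 11664\right)} = \sqrt{46953 - \left(4 - 11664 \sqrt{115}\right)} = \sqrt{46949 + 11664 \sqrt{115}}$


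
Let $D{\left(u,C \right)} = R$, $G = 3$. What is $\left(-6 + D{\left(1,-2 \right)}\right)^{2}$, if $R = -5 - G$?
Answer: $196$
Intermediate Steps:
$R = -8$ ($R = -5 - 3 = -8$)
$D{\left(u,C \right)} = -8$
$\left(-6 + D{\left(1,-2 \right)}\right)^{2} = \left(-6 - 8\right)^{2} = \left(-14\right)^{2} = 196$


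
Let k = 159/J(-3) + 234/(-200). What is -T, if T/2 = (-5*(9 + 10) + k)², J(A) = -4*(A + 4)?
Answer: -23092808/625 ≈ -36949.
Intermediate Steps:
J(A) = -16 - 4*A (J(A) = -4*(4 + A) = -16 - 4*A)
k = -1023/25 (k = 159/(-16 - 4*(-3)) + 234/(-200) = 159/(-16 + 12) + 234*(-1/200) = 159/(-4) - 117/100 = 159*(-¼) - 117/100 = -159/4 - 117/100 = -1023/25 ≈ -40.920)
T = 23092808/625 (T = 2*(-5*(9 + 10) - 1023/25)² = 2*(-5*19 - 1023/25)² = 2*(-95 - 1023/25)² = 2*(-3398/25)² = 2*(11546404/625) = 23092808/625 ≈ 36949.)
-T = -1*23092808/625 = -23092808/625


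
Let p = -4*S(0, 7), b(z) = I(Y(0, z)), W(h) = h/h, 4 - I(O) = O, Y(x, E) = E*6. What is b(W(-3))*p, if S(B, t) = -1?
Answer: -8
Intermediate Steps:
Y(x, E) = 6*E
I(O) = 4 - O
W(h) = 1
b(z) = 4 - 6*z
p = 4 (p = -4*(-1) = 4)
b(W(-3))*p = (4 - 6*1)*4 = (4 - 6)*4 = -2*4 = -8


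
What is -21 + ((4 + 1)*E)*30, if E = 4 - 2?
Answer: 279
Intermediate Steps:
E = 2
-21 + ((4 + 1)*E)*30 = -21 + ((4 + 1)*2)*30 = -21 + (5*2)*30 = -21 + 10*30 = -21 + 300 = 279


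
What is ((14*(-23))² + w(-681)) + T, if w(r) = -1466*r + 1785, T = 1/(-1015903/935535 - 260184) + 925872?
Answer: 494050688279745106/243412254343 ≈ 2.0297e+6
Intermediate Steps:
T = 225368590752126561/243412254343 (T = 1/(-1015903*1/935535 - 260184) + 925872 = 1/(-1015903/935535 - 260184) + 925872 = 1/(-243412254343/935535) + 925872 = -935535/243412254343 + 925872 = 225368590752126561/243412254343 ≈ 9.2587e+5)
w(r) = 1785 - 1466*r
((14*(-23))² + w(-681)) + T = ((14*(-23))² + (1785 - 1466*(-681))) + 225368590752126561/243412254343 = ((-322)² + (1785 + 998346)) + 225368590752126561/243412254343 = (103684 + 1000131) + 225368590752126561/243412254343 = 1103815 + 225368590752126561/243412254343 = 494050688279745106/243412254343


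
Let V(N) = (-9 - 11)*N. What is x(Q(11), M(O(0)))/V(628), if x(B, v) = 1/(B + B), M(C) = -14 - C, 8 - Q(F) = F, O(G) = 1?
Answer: 1/75360 ≈ 1.3270e-5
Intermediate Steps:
Q(F) = 8 - F
V(N) = -20*N
x(B, v) = 1/(2*B)
x(Q(11), M(O(0)))/V(628) = (1/(2*(8 - 1*11)))/((-20*628)) = (1/(2*(8 - 11)))/(-12560) = ((1/2)/(-3))*(-1/12560) = ((1/2)*(-1/3))*(-1/12560) = -1/6*(-1/12560) = 1/75360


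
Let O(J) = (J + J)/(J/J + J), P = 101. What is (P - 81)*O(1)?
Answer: 20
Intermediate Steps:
O(J) = 2*J/(1 + J) (O(J) = (2*J)/(1 + J) = 2*J/(1 + J))
(P - 81)*O(1) = (101 - 81)*(2*1/(1 + 1)) = 20*(2*1/2) = 20*(2*1*(½)) = 20*1 = 20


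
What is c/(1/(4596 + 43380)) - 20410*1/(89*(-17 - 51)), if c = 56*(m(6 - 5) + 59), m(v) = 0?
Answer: 479659452509/3026 ≈ 1.5851e+8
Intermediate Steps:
c = 3304 (c = 56*(0 + 59) = 56*59 = 3304)
c/(1/(4596 + 43380)) - 20410*1/(89*(-17 - 51)) = 3304/(1/(4596 + 43380)) - 20410*1/(89*(-17 - 51)) = 3304/(1/47976) - 20410/(89*(-68)) = 3304/(1/47976) - 20410/(-6052) = 3304*47976 - 20410*(-1/6052) = 158512704 + 10205/3026 = 479659452509/3026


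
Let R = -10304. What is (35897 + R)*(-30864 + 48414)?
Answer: 449157150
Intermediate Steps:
(35897 + R)*(-30864 + 48414) = (35897 - 10304)*(-30864 + 48414) = 25593*17550 = 449157150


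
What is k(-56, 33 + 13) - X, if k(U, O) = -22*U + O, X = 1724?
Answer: -446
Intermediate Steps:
k(U, O) = O - 22*U
k(-56, 33 + 13) - X = ((33 + 13) - 22*(-56)) - 1*1724 = (46 + 1232) - 1724 = 1278 - 1724 = -446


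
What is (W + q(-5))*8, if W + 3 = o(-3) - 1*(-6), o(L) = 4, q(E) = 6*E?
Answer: -184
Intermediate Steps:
W = 7 (W = -3 + (4 - 1*(-6)) = -3 + (4 + 6) = -3 + 10 = 7)
(W + q(-5))*8 = (7 + 6*(-5))*8 = (7 - 30)*8 = -23*8 = -184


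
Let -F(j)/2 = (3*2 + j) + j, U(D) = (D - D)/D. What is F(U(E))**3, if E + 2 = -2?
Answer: -1728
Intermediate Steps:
E = -4 (E = -2 - 2 = -4)
U(D) = 0 (U(D) = 0/D = 0)
F(j) = -12 - 4*j (F(j) = -2*((3*2 + j) + j) = -2*((6 + j) + j) = -2*(6 + 2*j) = -12 - 4*j)
F(U(E))**3 = (-12 - 4*0)**3 = (-12 + 0)**3 = (-12)**3 = -1728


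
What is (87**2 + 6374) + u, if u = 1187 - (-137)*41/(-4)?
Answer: 54903/4 ≈ 13726.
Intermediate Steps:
u = -869/4 (u = 1187 - (-137)*41*(-1/4) = 1187 - (-137)*(-41)/4 = 1187 - 1*5617/4 = 1187 - 5617/4 = -869/4 ≈ -217.25)
(87**2 + 6374) + u = (87**2 + 6374) - 869/4 = (7569 + 6374) - 869/4 = 13943 - 869/4 = 54903/4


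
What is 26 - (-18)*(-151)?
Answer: -2692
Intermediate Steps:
26 - (-18)*(-151) = 26 - 18*151 = 26 - 2718 = -2692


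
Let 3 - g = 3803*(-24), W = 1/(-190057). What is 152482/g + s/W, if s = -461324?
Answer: 8002796257994182/91275 ≈ 8.7678e+10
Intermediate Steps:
W = -1/190057 ≈ -5.2616e-6
g = 91275 (g = 3 - 3803*(-24) = 3 - 1*(-91272) = 3 + 91272 = 91275)
152482/g + s/W = 152482/91275 - 461324/(-1/190057) = 152482*(1/91275) - 461324*(-190057) = 152482/91275 + 87677855468 = 8002796257994182/91275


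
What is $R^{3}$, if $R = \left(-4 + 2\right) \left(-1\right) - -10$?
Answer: $1728$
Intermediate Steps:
$R = 12$ ($R = \left(-2\right) \left(-1\right) + 10 = 2 + 10 = 12$)
$R^{3} = 12^{3} = 1728$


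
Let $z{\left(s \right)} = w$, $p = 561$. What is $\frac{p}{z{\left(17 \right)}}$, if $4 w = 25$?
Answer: $\frac{2244}{25} \approx 89.76$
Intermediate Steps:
$w = \frac{25}{4}$ ($w = \frac{1}{4} \cdot 25 = \frac{25}{4} \approx 6.25$)
$z{\left(s \right)} = \frac{25}{4}$
$\frac{p}{z{\left(17 \right)}} = \frac{561}{\frac{25}{4}} = 561 \cdot \frac{4}{25} = \frac{2244}{25}$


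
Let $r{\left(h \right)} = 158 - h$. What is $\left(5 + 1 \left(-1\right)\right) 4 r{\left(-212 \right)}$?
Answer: $5920$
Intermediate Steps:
$\left(5 + 1 \left(-1\right)\right) 4 r{\left(-212 \right)} = \left(5 + 1 \left(-1\right)\right) 4 \left(158 - -212\right) = \left(5 - 1\right) 4 \left(158 + 212\right) = 4 \cdot 4 \cdot 370 = 16 \cdot 370 = 5920$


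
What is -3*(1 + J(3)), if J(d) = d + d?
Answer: -21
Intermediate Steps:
J(d) = 2*d
-3*(1 + J(3)) = -3*(1 + 2*3) = -3*(1 + 6) = -3*7 = -21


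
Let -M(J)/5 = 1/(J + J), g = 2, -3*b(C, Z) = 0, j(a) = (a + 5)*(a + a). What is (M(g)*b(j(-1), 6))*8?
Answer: 0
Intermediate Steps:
j(a) = 2*a*(5 + a) (j(a) = (5 + a)*(2*a) = 2*a*(5 + a))
b(C, Z) = 0 (b(C, Z) = -⅓*0 = 0)
M(J) = -5/(2*J) (M(J) = -5/(J + J) = -5*1/(2*J) = -5/(2*J))
(M(g)*b(j(-1), 6))*8 = (-5/2/2*0)*8 = (-5/2*½*0)*8 = -5/4*0*8 = 0*8 = 0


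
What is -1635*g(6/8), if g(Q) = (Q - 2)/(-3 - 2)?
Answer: -1635/4 ≈ -408.75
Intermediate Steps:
g(Q) = ⅖ - Q/5 (g(Q) = (-2 + Q)/(-5) = (-2 + Q)*(-⅕) = ⅖ - Q/5)
-1635*g(6/8) = -1635*(⅖ - 6/(5*8)) = -1635*(⅖ - ⅕*¾) = -1635*(⅖ - 3/20) = -1635*¼ = -1635/4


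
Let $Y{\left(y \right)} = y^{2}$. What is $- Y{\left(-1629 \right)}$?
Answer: $-2653641$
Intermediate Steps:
$- Y{\left(-1629 \right)} = - \left(-1629\right)^{2} = \left(-1\right) 2653641 = -2653641$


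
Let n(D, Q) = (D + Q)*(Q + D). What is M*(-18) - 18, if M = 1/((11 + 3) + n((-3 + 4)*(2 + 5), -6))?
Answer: -96/5 ≈ -19.200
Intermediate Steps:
n(D, Q) = (D + Q)**2 (n(D, Q) = (D + Q)*(D + Q) = (D + Q)**2)
M = 1/15 (M = 1/((11 + 3) + ((-3 + 4)*(2 + 5) - 6)**2) = 1/(14 + (1*7 - 6)**2) = 1/(14 + (7 - 6)**2) = 1/(14 + 1**2) = 1/(14 + 1) = 1/15 ≈ 0.066667)
M*(-18) - 18 = (1/15)*(-18) - 18 = -6/5 - 18 = -96/5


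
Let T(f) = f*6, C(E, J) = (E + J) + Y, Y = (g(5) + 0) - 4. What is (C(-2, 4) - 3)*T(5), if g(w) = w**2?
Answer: 600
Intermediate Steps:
Y = 21 (Y = (5**2 + 0) - 4 = (25 + 0) - 4 = 25 - 4 = 21)
C(E, J) = 21 + E + J (C(E, J) = (E + J) + 21 = 21 + E + J)
T(f) = 6*f
(C(-2, 4) - 3)*T(5) = ((21 - 2 + 4) - 3)*(6*5) = (23 - 3)*30 = 20*30 = 600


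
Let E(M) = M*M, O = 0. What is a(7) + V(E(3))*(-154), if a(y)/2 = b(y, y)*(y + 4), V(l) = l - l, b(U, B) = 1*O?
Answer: 0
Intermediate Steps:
E(M) = M²
b(U, B) = 0 (b(U, B) = 1*0 = 0)
V(l) = 0
a(y) = 0 (a(y) = 2*(0*(y + 4)) = 2*(0*(4 + y)) = 2*0 = 0)
a(7) + V(E(3))*(-154) = 0 + 0*(-154) = 0 + 0 = 0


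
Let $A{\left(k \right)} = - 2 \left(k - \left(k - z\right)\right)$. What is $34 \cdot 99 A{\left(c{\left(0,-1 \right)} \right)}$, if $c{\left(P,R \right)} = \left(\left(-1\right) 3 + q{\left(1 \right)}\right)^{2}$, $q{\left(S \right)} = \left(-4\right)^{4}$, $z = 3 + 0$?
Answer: $-20196$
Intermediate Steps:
$z = 3$
$q{\left(S \right)} = 256$
$c{\left(P,R \right)} = 64009$ ($c{\left(P,R \right)} = \left(\left(-1\right) 3 + 256\right)^{2} = \left(-3 + 256\right)^{2} = 253^{2} = 64009$)
$A{\left(k \right)} = -6$ ($A{\left(k \right)} = - 2 \left(k - \left(-3 + k\right)\right) = \left(-2\right) 3 = -6$)
$34 \cdot 99 A{\left(c{\left(0,-1 \right)} \right)} = 34 \cdot 99 \left(-6\right) = 3366 \left(-6\right) = -20196$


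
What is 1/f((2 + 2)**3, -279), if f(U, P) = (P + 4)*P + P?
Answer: 1/76446 ≈ 1.3081e-5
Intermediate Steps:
f(U, P) = P + P*(4 + P) (f(U, P) = (4 + P)*P + P = P*(4 + P) + P = P + P*(4 + P))
1/f((2 + 2)**3, -279) = 1/(-279*(5 - 279)) = 1/(-279*(-274)) = 1/76446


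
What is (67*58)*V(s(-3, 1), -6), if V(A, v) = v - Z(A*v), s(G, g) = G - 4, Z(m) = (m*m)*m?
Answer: -287929284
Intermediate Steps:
Z(m) = m³ (Z(m) = m²*m = m³)
s(G, g) = -4 + G
V(A, v) = v - A³*v³ (V(A, v) = v - (A*v)³ = v - A³*v³)
(67*58)*V(s(-3, 1), -6) = (67*58)*(-6 - 1*(-4 - 3)³*(-6)³) = 3886*(-6 - 1*(-7)³*(-216)) = 3886*(-6 - 1*(-343)*(-216)) = 3886*(-6 - 74088) = 3886*(-74094) = -287929284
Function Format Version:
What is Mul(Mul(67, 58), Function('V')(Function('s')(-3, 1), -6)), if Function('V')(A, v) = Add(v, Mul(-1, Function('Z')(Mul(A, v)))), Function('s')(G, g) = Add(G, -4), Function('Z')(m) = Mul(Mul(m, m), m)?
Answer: -287929284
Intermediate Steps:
Function('Z')(m) = Pow(m, 3) (Function('Z')(m) = Mul(Pow(m, 2), m) = Pow(m, 3))
Function('s')(G, g) = Add(-4, G)
Function('V')(A, v) = Add(v, Mul(-1, Pow(A, 3), Pow(v, 3))) (Function('V')(A, v) = Add(v, Mul(-1, Pow(Mul(A, v), 3))) = Add(v, Mul(-1, Mul(Pow(A, 3), Pow(v, 3)))) = Add(v, Mul(-1, Pow(A, 3), Pow(v, 3))))
Mul(Mul(67, 58), Function('V')(Function('s')(-3, 1), -6)) = Mul(Mul(67, 58), Add(-6, Mul(-1, Pow(Add(-4, -3), 3), Pow(-6, 3)))) = Mul(3886, Add(-6, Mul(-1, Pow(-7, 3), -216))) = Mul(3886, Add(-6, Mul(-1, -343, -216))) = Mul(3886, Add(-6, -74088)) = Mul(3886, -74094) = -287929284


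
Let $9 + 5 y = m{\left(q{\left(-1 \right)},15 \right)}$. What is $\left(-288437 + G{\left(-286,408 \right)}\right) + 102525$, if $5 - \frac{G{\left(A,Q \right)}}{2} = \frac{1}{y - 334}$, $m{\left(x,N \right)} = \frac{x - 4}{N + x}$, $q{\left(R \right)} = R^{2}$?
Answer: $- \frac{4994628874}{26867} \approx -1.859 \cdot 10^{5}$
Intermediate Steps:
$m{\left(x,N \right)} = \frac{-4 + x}{N + x}$
$y = - \frac{147}{80}$ ($y = - \frac{9}{5} + \frac{\frac{1}{15 + \left(-1\right)^{2}} \left(-4 + \left(-1\right)^{2}\right)}{5} = - \frac{9}{5} + \frac{\frac{1}{15 + 1} \left(-4 + 1\right)}{5} = - \frac{9}{5} + \frac{\frac{1}{16} \left(-3\right)}{5} = - \frac{9}{5} + \frac{1}{5} \left(- \frac{3}{16}\right) = - \frac{9}{5} - \frac{3}{80} = - \frac{147}{80} \approx -1.8375$)
$G{\left(A,Q \right)} = \frac{268830}{26867}$ ($G{\left(A,Q \right)} = 10 - \frac{2}{- \frac{147}{80} - 334} = 10 - \frac{2}{- \frac{26867}{80}} = 10 - - \frac{160}{26867} = 10 + \frac{160}{26867} = \frac{268830}{26867}$)
$\left(-288437 + G{\left(-286,408 \right)}\right) + 102525 = \left(-288437 + \frac{268830}{26867}\right) + 102525 = - \frac{7749168049}{26867} + 102525 = - \frac{4994628874}{26867}$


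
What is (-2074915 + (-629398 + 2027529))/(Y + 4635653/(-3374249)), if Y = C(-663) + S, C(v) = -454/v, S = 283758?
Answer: -1514051818448208/634801166424053 ≈ -2.3851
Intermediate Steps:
Y = 188132008/663 (Y = -454/(-663) + 283758 = -454*(-1/663) + 283758 = 454/663 + 283758 = 188132008/663 ≈ 2.8376e+5)
(-2074915 + (-629398 + 2027529))/(Y + 4635653/(-3374249)) = (-2074915 + (-629398 + 2027529))/(188132008/663 + 4635653/(-3374249)) = (-2074915 + 1398131)/(188132008/663 + 4635653*(-1/3374249)) = -676784/(188132008/663 - 4635653/3374249) = -676784/634801166424053/2237127087 = -676784*2237127087/634801166424053 = -1514051818448208/634801166424053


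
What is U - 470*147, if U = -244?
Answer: -69334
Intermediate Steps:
U - 470*147 = -244 - 470*147 = -244 - 69090 = -69334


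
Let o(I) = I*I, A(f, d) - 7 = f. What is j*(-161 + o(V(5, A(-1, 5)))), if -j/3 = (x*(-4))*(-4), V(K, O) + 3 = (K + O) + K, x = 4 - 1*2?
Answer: -768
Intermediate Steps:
A(f, d) = 7 + f
x = 2 (x = 4 - 2 = 2)
V(K, O) = -3 + O + 2*K (V(K, O) = -3 + ((K + O) + K) = -3 + (O + 2*K) = -3 + O + 2*K)
o(I) = I**2
j = -96 (j = -3*2*(-4)*(-4) = -(-24)*(-4) = -3*32 = -96)
j*(-161 + o(V(5, A(-1, 5)))) = -96*(-161 + (-3 + (7 - 1) + 2*5)**2) = -96*(-161 + (-3 + 6 + 10)**2) = -96*(-161 + 13**2) = -96*(-161 + 169) = -96*8 = -768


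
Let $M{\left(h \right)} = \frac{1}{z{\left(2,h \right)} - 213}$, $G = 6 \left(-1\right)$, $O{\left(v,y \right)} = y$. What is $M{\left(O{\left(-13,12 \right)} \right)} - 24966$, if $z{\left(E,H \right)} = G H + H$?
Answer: $- \frac{6815719}{273} \approx -24966.0$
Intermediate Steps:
$G = -6$
$z{\left(E,H \right)} = - 5 H$ ($z{\left(E,H \right)} = - 6 H + H = - 5 H$)
$M{\left(h \right)} = \frac{1}{-213 - 5 h}$ ($M{\left(h \right)} = \frac{1}{- 5 h - 213} = \frac{1}{-213 - 5 h}$)
$M{\left(O{\left(-13,12 \right)} \right)} - 24966 = \frac{1}{-213 - 60} - 24966 = \frac{1}{-273} - 24966 = - \frac{1}{273} - 24966 = - \frac{6815719}{273}$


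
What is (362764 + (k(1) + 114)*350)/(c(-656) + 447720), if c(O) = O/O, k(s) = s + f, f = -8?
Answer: 400214/447721 ≈ 0.89389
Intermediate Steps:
k(s) = -8 + s (k(s) = s - 8 = -8 + s)
c(O) = 1
(362764 + (k(1) + 114)*350)/(c(-656) + 447720) = (362764 + ((-8 + 1) + 114)*350)/(1 + 447720) = (362764 + (-7 + 114)*350)/447721 = (362764 + 107*350)*(1/447721) = (362764 + 37450)*(1/447721) = 400214*(1/447721) = 400214/447721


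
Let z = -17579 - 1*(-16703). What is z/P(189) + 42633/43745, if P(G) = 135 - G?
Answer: 6770467/393705 ≈ 17.197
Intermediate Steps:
z = -876 (z = -17579 + 16703 = -876)
z/P(189) + 42633/43745 = -876/(135 - 1*189) + 42633/43745 = -876/(135 - 189) + 42633*(1/43745) = -876/(-54) + 42633/43745 = -876*(-1/54) + 42633/43745 = 146/9 + 42633/43745 = 6770467/393705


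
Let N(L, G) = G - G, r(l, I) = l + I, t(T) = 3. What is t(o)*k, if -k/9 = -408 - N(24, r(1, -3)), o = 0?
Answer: 11016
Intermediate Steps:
r(l, I) = I + l
N(L, G) = 0
k = 3672 (k = -9*(-408 - 1*0) = -9*(-408 + 0) = -9*(-408) = 3672)
t(o)*k = 3*3672 = 11016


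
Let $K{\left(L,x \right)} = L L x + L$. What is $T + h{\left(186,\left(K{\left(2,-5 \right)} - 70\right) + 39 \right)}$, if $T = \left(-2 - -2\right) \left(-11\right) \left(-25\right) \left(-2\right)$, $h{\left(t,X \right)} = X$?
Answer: $-49$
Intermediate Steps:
$K{\left(L,x \right)} = L + x L^{2}$ ($K{\left(L,x \right)} = L^{2} x + L = x L^{2} + L = L + x L^{2}$)
$T = 0$ ($T = \left(-2 + 2\right) \left(-11\right) \left(-25\right) \left(-2\right) = 0 \left(-11\right) \left(-25\right) \left(-2\right) = 0 \left(-25\right) \left(-2\right) = 0 \left(-2\right) = 0$)
$T + h{\left(186,\left(K{\left(2,-5 \right)} - 70\right) + 39 \right)} = 0 + \left(\left(2 \left(1 + 2 \left(-5\right)\right) - 70\right) + 39\right) = 0 + \left(\left(2 \left(1 - 10\right) - 70\right) + 39\right) = 0 + \left(\left(2 \left(-9\right) - 70\right) + 39\right) = 0 + \left(\left(-18 - 70\right) + 39\right) = 0 + \left(-88 + 39\right) = 0 - 49 = -49$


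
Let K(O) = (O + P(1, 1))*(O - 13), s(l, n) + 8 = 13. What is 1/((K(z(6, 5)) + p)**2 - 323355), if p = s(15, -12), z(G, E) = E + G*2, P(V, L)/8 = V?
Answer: -1/312330 ≈ -3.2017e-6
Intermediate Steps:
s(l, n) = 5 (s(l, n) = -8 + 13 = 5)
P(V, L) = 8*V
z(G, E) = E + 2*G
K(O) = (-13 + O)*(8 + O) (K(O) = (O + 8*1)*(O - 13) = (O + 8)*(-13 + O) = (8 + O)*(-13 + O) = (-13 + O)*(8 + O))
p = 5
1/((K(z(6, 5)) + p)**2 - 323355) = 1/(((-104 + (5 + 2*6)**2 - 5*(5 + 2*6)) + 5)**2 - 323355) = 1/(((-104 + (5 + 12)**2 - 5*(5 + 12)) + 5)**2 - 323355) = 1/(((-104 + 17**2 - 5*17) + 5)**2 - 323355) = 1/(((-104 + 289 - 85) + 5)**2 - 323355) = 1/((100 + 5)**2 - 323355) = 1/(105**2 - 323355) = 1/(11025 - 323355) = 1/(-312330) = -1/312330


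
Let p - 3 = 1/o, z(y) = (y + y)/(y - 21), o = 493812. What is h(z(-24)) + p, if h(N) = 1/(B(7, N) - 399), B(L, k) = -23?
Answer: 312336301/104194332 ≈ 2.9976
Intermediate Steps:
z(y) = 2*y/(-21 + y) (z(y) = (2*y)/(-21 + y) = 2*y/(-21 + y))
p = 1481437/493812 (p = 3 + 1/493812 = 1481437/493812 ≈ 3.0000)
h(N) = -1/422 (h(N) = 1/(-23 - 399) = 1/(-422) = -1/422)
h(z(-24)) + p = -1/422 + 1481437/493812 = 312336301/104194332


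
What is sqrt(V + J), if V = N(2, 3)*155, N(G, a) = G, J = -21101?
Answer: I*sqrt(20791) ≈ 144.19*I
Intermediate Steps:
V = 310 (V = 2*155 = 310)
sqrt(V + J) = sqrt(310 - 21101) = sqrt(-20791) = I*sqrt(20791)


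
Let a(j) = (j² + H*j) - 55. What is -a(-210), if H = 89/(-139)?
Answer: -6140945/139 ≈ -44179.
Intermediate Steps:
H = -89/139 (H = 89*(-1/139) = -89/139 ≈ -0.64029)
a(j) = -55 + j² - 89*j/139 (a(j) = (j² - 89*j/139) - 55 = -55 + j² - 89*j/139)
-a(-210) = -(-55 + (-210)² - 89/139*(-210)) = -(-55 + 44100 + 18690/139) = -1*6140945/139 = -6140945/139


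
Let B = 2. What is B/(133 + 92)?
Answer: 2/225 ≈ 0.0088889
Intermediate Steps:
B/(133 + 92) = 2/(133 + 92) = 2/225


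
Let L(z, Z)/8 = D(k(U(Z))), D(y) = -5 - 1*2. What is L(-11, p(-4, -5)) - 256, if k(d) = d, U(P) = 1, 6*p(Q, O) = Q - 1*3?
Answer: -312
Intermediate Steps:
p(Q, O) = -1/2 + Q/6 (p(Q, O) = (Q - 1*3)/6 = (Q - 3)/6 = (-3 + Q)/6 = -1/2 + Q/6)
D(y) = -7 (D(y) = -5 - 2 = -7)
L(z, Z) = -56 (L(z, Z) = 8*(-7) = -56)
L(-11, p(-4, -5)) - 256 = -56 - 256 = -312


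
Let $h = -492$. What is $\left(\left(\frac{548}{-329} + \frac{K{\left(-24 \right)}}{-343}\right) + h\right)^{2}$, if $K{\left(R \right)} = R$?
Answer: $\frac{63317923049536}{259886641} \approx 2.4364 \cdot 10^{5}$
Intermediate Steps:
$\left(\left(\frac{548}{-329} + \frac{K{\left(-24 \right)}}{-343}\right) + h\right)^{2} = \left(\left(\frac{548}{-329} - \frac{24}{-343}\right) - 492\right)^{2} = \left(\left(548 \left(- \frac{1}{329}\right) - - \frac{24}{343}\right) - 492\right)^{2} = \left(\left(- \frac{548}{329} + \frac{24}{343}\right) - 492\right)^{2} = \left(- \frac{25724}{16121} - 492\right)^{2} = \left(- \frac{7957256}{16121}\right)^{2} = \frac{63317923049536}{259886641}$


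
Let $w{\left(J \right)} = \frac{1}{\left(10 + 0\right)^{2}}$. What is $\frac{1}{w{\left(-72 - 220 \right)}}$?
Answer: $100$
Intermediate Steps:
$w{\left(J \right)} = \frac{1}{100}$ ($w{\left(J \right)} = \frac{1}{10^{2}} = \frac{1}{100}$)
$\frac{1}{w{\left(-72 - 220 \right)}} = \frac{1}{\frac{1}{100}} = 100$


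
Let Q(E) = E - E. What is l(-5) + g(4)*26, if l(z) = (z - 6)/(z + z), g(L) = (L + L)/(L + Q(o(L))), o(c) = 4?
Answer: 531/10 ≈ 53.100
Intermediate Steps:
Q(E) = 0
g(L) = 2 (g(L) = (L + L)/(L + 0) = (2*L)/L = 2)
l(z) = (-6 + z)/(2*z) (l(z) = (-6 + z)/((2*z)) = (-6 + z)*(1/(2*z)) = (-6 + z)/(2*z))
l(-5) + g(4)*26 = (½)*(-6 - 5)/(-5) + 2*26 = (½)*(-⅕)*(-11) + 52 = 11/10 + 52 = 531/10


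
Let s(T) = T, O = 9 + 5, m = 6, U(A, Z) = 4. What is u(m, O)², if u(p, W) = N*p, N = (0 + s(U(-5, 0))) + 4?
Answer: 2304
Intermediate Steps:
O = 14
N = 8 (N = (0 + 4) + 4 = 4 + 4 = 8)
u(p, W) = 8*p
u(m, O)² = (8*6)² = 48² = 2304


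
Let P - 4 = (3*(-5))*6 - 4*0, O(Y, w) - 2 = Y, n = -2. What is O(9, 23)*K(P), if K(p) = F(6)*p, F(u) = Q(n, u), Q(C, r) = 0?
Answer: 0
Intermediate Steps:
O(Y, w) = 2 + Y
F(u) = 0
P = -86 (P = 4 + ((3*(-5))*6 - 4*0) = 4 + (-15*6 + 0) = 4 + (-90 + 0) = 4 - 90 = -86)
K(p) = 0 (K(p) = 0*p = 0)
O(9, 23)*K(P) = (2 + 9)*0 = 11*0 = 0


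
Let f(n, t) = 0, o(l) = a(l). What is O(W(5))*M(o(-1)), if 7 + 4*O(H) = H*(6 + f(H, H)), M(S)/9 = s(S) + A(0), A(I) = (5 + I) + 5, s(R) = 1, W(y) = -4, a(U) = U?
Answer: -3069/4 ≈ -767.25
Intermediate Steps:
o(l) = l
A(I) = 10 + I
M(S) = 99 (M(S) = 9*(1 + (10 + 0)) = 9*(1 + 10) = 9*11 = 99)
O(H) = -7/4 + 3*H/2 (O(H) = -7/4 + (H*(6 + 0))/4 = -7/4 + (H*6)/4 = -7/4 + (6*H)/4 = -7/4 + 3*H/2)
O(W(5))*M(o(-1)) = (-7/4 + (3/2)*(-4))*99 = (-7/4 - 6)*99 = -31/4*99 = -3069/4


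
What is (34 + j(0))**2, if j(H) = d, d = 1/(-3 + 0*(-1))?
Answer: 10201/9 ≈ 1133.4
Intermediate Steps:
d = -1/3 (d = 1/(-3 + 0) = 1/(-3) = -1/3 ≈ -0.33333)
j(H) = -1/3
(34 + j(0))**2 = (34 - 1/3)**2 = (101/3)**2 = 10201/9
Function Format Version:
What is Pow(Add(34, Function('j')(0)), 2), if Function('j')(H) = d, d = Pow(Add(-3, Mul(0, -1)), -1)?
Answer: Rational(10201, 9) ≈ 1133.4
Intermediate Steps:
d = Rational(-1, 3) (d = Pow(Add(-3, 0), -1) = Pow(-3, -1) = Rational(-1, 3) ≈ -0.33333)
Function('j')(H) = Rational(-1, 3)
Pow(Add(34, Function('j')(0)), 2) = Pow(Add(34, Rational(-1, 3)), 2) = Pow(Rational(101, 3), 2) = Rational(10201, 9)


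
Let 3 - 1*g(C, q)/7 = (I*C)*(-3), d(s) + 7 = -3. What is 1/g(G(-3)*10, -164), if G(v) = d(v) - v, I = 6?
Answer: -1/8799 ≈ -0.00011365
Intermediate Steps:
d(s) = -10 (d(s) = -7 - 3 = -10)
G(v) = -10 - v
g(C, q) = 21 + 126*C (g(C, q) = 21 - 7*6*C*(-3) = 21 - (-126)*C = 21 + 126*C)
1/g(G(-3)*10, -164) = 1/(21 + 126*((-10 - 1*(-3))*10)) = 1/(21 + 126*((-10 + 3)*10)) = 1/(21 + 126*(-7*10)) = 1/(21 + 126*(-70)) = 1/(21 - 8820) = 1/(-8799) = -1/8799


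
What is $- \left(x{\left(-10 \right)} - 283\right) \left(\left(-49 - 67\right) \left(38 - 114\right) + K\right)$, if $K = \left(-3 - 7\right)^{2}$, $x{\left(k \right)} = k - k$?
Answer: $2523228$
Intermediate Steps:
$x{\left(k \right)} = 0$
$K = 100$ ($K = \left(-10\right)^{2} = 100$)
$- \left(x{\left(-10 \right)} - 283\right) \left(\left(-49 - 67\right) \left(38 - 114\right) + K\right) = - \left(0 - 283\right) \left(\left(-49 - 67\right) \left(38 - 114\right) + 100\right) = - \left(-283\right) \left(\left(-116\right) \left(-76\right) + 100\right) = - \left(-283\right) \left(8816 + 100\right) = - \left(-283\right) 8916 = \left(-1\right) \left(-2523228\right) = 2523228$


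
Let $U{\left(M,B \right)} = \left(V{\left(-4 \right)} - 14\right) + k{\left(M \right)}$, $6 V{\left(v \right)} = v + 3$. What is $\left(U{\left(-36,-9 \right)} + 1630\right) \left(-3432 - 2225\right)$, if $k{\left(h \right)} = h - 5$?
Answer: $- \frac{53452993}{6} \approx -8.9088 \cdot 10^{6}$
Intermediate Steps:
$k{\left(h \right)} = -5 + h$
$V{\left(v \right)} = \frac{1}{2} + \frac{v}{6}$ ($V{\left(v \right)} = \frac{v + 3}{6} = \frac{3 + v}{6} = \frac{1}{2} + \frac{v}{6}$)
$U{\left(M,B \right)} = - \frac{115}{6} + M$ ($U{\left(M,B \right)} = \left(\left(\frac{1}{2} + \frac{1}{6} \left(-4\right)\right) - 14\right) + \left(-5 + M\right) = \left(\left(\frac{1}{2} - \frac{2}{3}\right) - 14\right) + \left(-5 + M\right) = \left(- \frac{1}{6} - 14\right) + \left(-5 + M\right) = - \frac{85}{6} + \left(-5 + M\right) = - \frac{115}{6} + M$)
$\left(U{\left(-36,-9 \right)} + 1630\right) \left(-3432 - 2225\right) = \left(\left(- \frac{115}{6} - 36\right) + 1630\right) \left(-3432 - 2225\right) = \left(- \frac{331}{6} + 1630\right) \left(-5657\right) = \frac{9449}{6} \left(-5657\right) = - \frac{53452993}{6}$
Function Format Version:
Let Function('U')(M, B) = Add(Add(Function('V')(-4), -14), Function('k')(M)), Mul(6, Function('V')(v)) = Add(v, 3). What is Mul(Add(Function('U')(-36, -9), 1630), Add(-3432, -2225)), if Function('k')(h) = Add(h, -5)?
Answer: Rational(-53452993, 6) ≈ -8.9088e+6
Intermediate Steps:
Function('k')(h) = Add(-5, h)
Function('V')(v) = Add(Rational(1, 2), Mul(Rational(1, 6), v)) (Function('V')(v) = Mul(Rational(1, 6), Add(v, 3)) = Mul(Rational(1, 6), Add(3, v)) = Add(Rational(1, 2), Mul(Rational(1, 6), v)))
Function('U')(M, B) = Add(Rational(-115, 6), M) (Function('U')(M, B) = Add(Add(Add(Rational(1, 2), Mul(Rational(1, 6), -4)), -14), Add(-5, M)) = Add(Add(Add(Rational(1, 2), Rational(-2, 3)), -14), Add(-5, M)) = Add(Add(Rational(-1, 6), -14), Add(-5, M)) = Add(Rational(-85, 6), Add(-5, M)) = Add(Rational(-115, 6), M))
Mul(Add(Function('U')(-36, -9), 1630), Add(-3432, -2225)) = Mul(Add(Add(Rational(-115, 6), -36), 1630), Add(-3432, -2225)) = Mul(Add(Rational(-331, 6), 1630), -5657) = Mul(Rational(9449, 6), -5657) = Rational(-53452993, 6)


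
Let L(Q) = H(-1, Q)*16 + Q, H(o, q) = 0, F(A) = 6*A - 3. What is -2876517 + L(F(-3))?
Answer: -2876538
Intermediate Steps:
F(A) = -3 + 6*A
L(Q) = Q (L(Q) = 0*16 + Q = 0 + Q = Q)
-2876517 + L(F(-3)) = -2876517 + (-3 + 6*(-3)) = -2876517 + (-3 - 18) = -2876517 - 21 = -2876538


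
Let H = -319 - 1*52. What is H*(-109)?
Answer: 40439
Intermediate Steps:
H = -371 (H = -319 - 52 = -371)
H*(-109) = -371*(-109) = 40439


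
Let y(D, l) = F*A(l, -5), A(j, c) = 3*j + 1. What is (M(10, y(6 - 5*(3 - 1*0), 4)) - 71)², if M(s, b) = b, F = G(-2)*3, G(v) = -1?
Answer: 12100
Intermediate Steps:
A(j, c) = 1 + 3*j
F = -3 (F = -1*3 = -3)
y(D, l) = -3 - 9*l (y(D, l) = -3*(1 + 3*l) = -3 - 9*l)
(M(10, y(6 - 5*(3 - 1*0), 4)) - 71)² = ((-3 - 9*4) - 71)² = ((-3 - 36) - 71)² = (-39 - 71)² = (-110)² = 12100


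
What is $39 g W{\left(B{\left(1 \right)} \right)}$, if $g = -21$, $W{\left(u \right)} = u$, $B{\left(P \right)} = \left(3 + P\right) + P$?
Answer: $-4095$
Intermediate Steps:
$B{\left(P \right)} = 3 + 2 P$
$39 g W{\left(B{\left(1 \right)} \right)} = 39 \left(-21\right) \left(3 + 2 \cdot 1\right) = - 819 \left(3 + 2\right) = \left(-819\right) 5 = -4095$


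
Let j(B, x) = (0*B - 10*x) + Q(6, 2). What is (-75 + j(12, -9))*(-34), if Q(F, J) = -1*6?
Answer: -306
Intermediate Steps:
Q(F, J) = -6
j(B, x) = -6 - 10*x (j(B, x) = (0*B - 10*x) - 6 = (0 - 10*x) - 6 = -10*x - 6 = -6 - 10*x)
(-75 + j(12, -9))*(-34) = (-75 + (-6 - 10*(-9)))*(-34) = (-75 + (-6 + 90))*(-34) = (-75 + 84)*(-34) = 9*(-34) = -306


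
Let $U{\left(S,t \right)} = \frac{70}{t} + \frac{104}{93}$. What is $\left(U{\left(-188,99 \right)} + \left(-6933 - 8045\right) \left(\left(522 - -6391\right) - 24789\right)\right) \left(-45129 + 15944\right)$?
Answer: $- \frac{23981743923245290}{3069} \approx -7.8142 \cdot 10^{12}$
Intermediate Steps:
$U{\left(S,t \right)} = \frac{104}{93} + \frac{70}{t}$ ($U{\left(S,t \right)} = \frac{70}{t} + 104 \cdot \frac{1}{93} = \frac{70}{t} + \frac{104}{93} = \frac{104}{93} + \frac{70}{t}$)
$\left(U{\left(-188,99 \right)} + \left(-6933 - 8045\right) \left(\left(522 - -6391\right) - 24789\right)\right) \left(-45129 + 15944\right) = \left(\left(\frac{104}{93} + \frac{70}{99}\right) + \left(-6933 - 8045\right) \left(\left(522 - -6391\right) - 24789\right)\right) \left(-45129 + 15944\right) = \left(\left(\frac{104}{93} + 70 \cdot \frac{1}{99}\right) - 14978 \left(\left(522 + 6391\right) - 24789\right)\right) \left(-29185\right) = \left(\left(\frac{104}{93} + \frac{70}{99}\right) - 14978 \left(6913 - 24789\right)\right) \left(-29185\right) = \left(\frac{5602}{3069} - -267746728\right) \left(-29185\right) = \left(\frac{5602}{3069} + 267746728\right) \left(-29185\right) = \frac{821714713834}{3069} \left(-29185\right) = - \frac{23981743923245290}{3069}$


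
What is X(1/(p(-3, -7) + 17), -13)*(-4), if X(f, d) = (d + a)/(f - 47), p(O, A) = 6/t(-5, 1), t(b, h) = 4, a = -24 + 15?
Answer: -3256/1737 ≈ -1.8745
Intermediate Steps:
a = -9
p(O, A) = 3/2 (p(O, A) = 6/4 = 6*(¼) = 3/2)
X(f, d) = (-9 + d)/(-47 + f) (X(f, d) = (d - 9)/(f - 47) = (-9 + d)/(-47 + f))
X(1/(p(-3, -7) + 17), -13)*(-4) = ((-9 - 13)/(-47 + 1/(3/2 + 17)))*(-4) = (-22/(-47 + 1/(37/2)))*(-4) = (-22/(-47 + 2/37))*(-4) = (-22/(-1737/37))*(-4) = -37/1737*(-22)*(-4) = (814/1737)*(-4) = -3256/1737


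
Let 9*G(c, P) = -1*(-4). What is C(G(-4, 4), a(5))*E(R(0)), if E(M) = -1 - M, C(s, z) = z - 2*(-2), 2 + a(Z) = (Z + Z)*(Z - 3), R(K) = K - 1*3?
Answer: 44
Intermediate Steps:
G(c, P) = 4/9 (G(c, P) = (-1*(-4))/9 = (1/9)*4 = 4/9)
R(K) = -3 + K (R(K) = K - 3 = -3 + K)
a(Z) = -2 + 2*Z*(-3 + Z) (a(Z) = -2 + (Z + Z)*(Z - 3) = -2 + (2*Z)*(-3 + Z) = -2 + 2*Z*(-3 + Z))
C(s, z) = 4 + z (C(s, z) = z + 4 = 4 + z)
C(G(-4, 4), a(5))*E(R(0)) = (4 + (-2 - 6*5 + 2*5**2))*(-1 - (-3 + 0)) = (4 + (-2 - 30 + 2*25))*(-1 - 1*(-3)) = (4 + (-2 - 30 + 50))*(-1 + 3) = (4 + 18)*2 = 22*2 = 44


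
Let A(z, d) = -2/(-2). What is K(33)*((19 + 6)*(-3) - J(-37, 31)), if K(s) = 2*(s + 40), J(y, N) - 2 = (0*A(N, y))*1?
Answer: -11242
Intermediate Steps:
A(z, d) = 1 (A(z, d) = -2*(-½) = 1)
J(y, N) = 2 (J(y, N) = 2 + (0*1)*1 = 2 + 0*1 = 2 + 0 = 2)
K(s) = 80 + 2*s (K(s) = 2*(40 + s) = 80 + 2*s)
K(33)*((19 + 6)*(-3) - J(-37, 31)) = (80 + 2*33)*((19 + 6)*(-3) - 1*2) = (80 + 66)*(25*(-3) - 2) = 146*(-75 - 2) = 146*(-77) = -11242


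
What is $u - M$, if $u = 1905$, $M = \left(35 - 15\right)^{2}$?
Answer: $1505$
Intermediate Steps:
$M = 400$ ($M = 20^{2} = 400$)
$u - M = 1905 - 400 = 1505$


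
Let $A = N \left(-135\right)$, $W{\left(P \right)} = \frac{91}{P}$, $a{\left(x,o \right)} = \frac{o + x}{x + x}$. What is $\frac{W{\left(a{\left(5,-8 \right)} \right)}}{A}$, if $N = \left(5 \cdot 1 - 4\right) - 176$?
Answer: $- \frac{26}{2025} \approx -0.01284$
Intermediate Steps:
$a{\left(x,o \right)} = \frac{o + x}{2 x}$
$N = -175$ ($N = \left(5 - 4\right) - 176 = 1 - 176 = -175$)
$A = 23625$ ($A = \left(-175\right) \left(-135\right) = 23625$)
$\frac{W{\left(a{\left(5,-8 \right)} \right)}}{A} = \frac{91 \frac{1}{\frac{1}{2} \cdot \frac{1}{5} \left(-8 + 5\right)}}{23625} = \frac{91}{\frac{1}{2} \cdot \frac{1}{5} \left(-3\right)} \frac{1}{23625} = \frac{91}{- \frac{3}{10}} \cdot \frac{1}{23625} = 91 \left(- \frac{10}{3}\right) \frac{1}{23625} = \left(- \frac{910}{3}\right) \frac{1}{23625} = - \frac{26}{2025}$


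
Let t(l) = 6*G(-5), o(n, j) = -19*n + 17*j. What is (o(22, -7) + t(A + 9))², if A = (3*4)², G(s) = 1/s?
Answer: 7241481/25 ≈ 2.8966e+5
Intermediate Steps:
A = 144 (A = 12² = 144)
t(l) = -6/5 (t(l) = 6/(-5) = 6*(-⅕) = -6/5)
(o(22, -7) + t(A + 9))² = ((-19*22 + 17*(-7)) - 6/5)² = ((-418 - 119) - 6/5)² = (-537 - 6/5)² = (-2691/5)² = 7241481/25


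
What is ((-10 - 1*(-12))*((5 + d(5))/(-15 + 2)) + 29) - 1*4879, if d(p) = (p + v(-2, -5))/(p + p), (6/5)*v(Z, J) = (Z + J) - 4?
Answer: -378355/78 ≈ -4850.7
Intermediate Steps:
v(Z, J) = -10/3 + 5*J/6 + 5*Z/6 (v(Z, J) = 5*((Z + J) - 4)/6 = 5*((J + Z) - 4)/6 = 5*(-4 + J + Z)/6 = -10/3 + 5*J/6 + 5*Z/6)
d(p) = (-55/6 + p)/(2*p) (d(p) = (p + (-10/3 + (5/6)*(-5) + (5/6)*(-2)))/(p + p) = (p + (-10/3 - 25/6 - 5/3))/((2*p)) = (p - 55/6)*(1/(2*p)) = (-55/6 + p)*(1/(2*p)) = (-55/6 + p)/(2*p))
((-10 - 1*(-12))*((5 + d(5))/(-15 + 2)) + 29) - 1*4879 = ((-10 - 1*(-12))*((5 + (1/12)*(-55 + 6*5)/5)/(-15 + 2)) + 29) - 1*4879 = ((-10 + 12)*((5 + (1/12)*(1/5)*(-55 + 30))/(-13)) + 29) - 4879 = (2*((5 + (1/12)*(1/5)*(-25))*(-1/13)) + 29) - 4879 = (2*((5 - 5/12)*(-1/13)) + 29) - 4879 = (2*((55/12)*(-1/13)) + 29) - 4879 = (2*(-55/156) + 29) - 4879 = (-55/78 + 29) - 4879 = 2207/78 - 4879 = -378355/78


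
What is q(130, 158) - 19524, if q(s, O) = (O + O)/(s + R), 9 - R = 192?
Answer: -1035088/53 ≈ -19530.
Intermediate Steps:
R = -183 (R = 9 - 1*192 = 9 - 192 = -183)
q(s, O) = 2*O/(-183 + s) (q(s, O) = (O + O)/(s - 183) = (2*O)/(-183 + s) = 2*O/(-183 + s))
q(130, 158) - 19524 = 2*158/(-183 + 130) - 19524 = 2*158/(-53) - 19524 = 2*158*(-1/53) - 19524 = -316/53 - 19524 = -1035088/53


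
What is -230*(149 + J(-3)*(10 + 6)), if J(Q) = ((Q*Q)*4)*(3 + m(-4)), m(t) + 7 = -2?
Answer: 760610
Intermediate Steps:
m(t) = -9 (m(t) = -7 - 2 = -9)
J(Q) = -24*Q² (J(Q) = ((Q*Q)*4)*(3 - 9) = (Q²*4)*(-6) = (4*Q²)*(-6) = -24*Q²)
-230*(149 + J(-3)*(10 + 6)) = -230*(149 + (-24*(-3)²)*(10 + 6)) = -230*(149 - 24*9*16) = -230*(149 - 216*16) = -230*(149 - 3456) = -230*(-3307) = 760610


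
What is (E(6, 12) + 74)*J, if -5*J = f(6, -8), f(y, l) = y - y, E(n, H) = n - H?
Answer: 0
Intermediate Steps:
f(y, l) = 0
J = 0 (J = -1/5*0 = 0)
(E(6, 12) + 74)*J = ((6 - 1*12) + 74)*0 = ((6 - 12) + 74)*0 = (-6 + 74)*0 = 68*0 = 0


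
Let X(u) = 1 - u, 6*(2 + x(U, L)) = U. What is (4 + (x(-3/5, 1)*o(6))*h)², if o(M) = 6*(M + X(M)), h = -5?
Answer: 4489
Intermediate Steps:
x(U, L) = -2 + U/6
o(M) = 6 (o(M) = 6*(M + (1 - M)) = 6*1 = 6)
(4 + (x(-3/5, 1)*o(6))*h)² = (4 + ((-2 + (-3/5)/6)*6)*(-5))² = (4 + ((-2 + (-3*⅕)/6)*6)*(-5))² = (4 + ((-2 + (⅙)*(-⅗))*6)*(-5))² = (4 + ((-2 - ⅒)*6)*(-5))² = (4 - 21/10*6*(-5))² = (4 - 63/5*(-5))² = (4 + 63)² = 67² = 4489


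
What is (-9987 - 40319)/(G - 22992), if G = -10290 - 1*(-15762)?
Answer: 25153/8760 ≈ 2.8713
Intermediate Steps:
G = 5472 (G = -10290 + 15762 = 5472)
(-9987 - 40319)/(G - 22992) = (-9987 - 40319)/(5472 - 22992) = -50306/(-17520) = -50306*(-1/17520) = 25153/8760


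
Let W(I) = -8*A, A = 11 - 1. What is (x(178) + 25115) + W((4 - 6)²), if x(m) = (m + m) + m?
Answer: 25569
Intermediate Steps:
x(m) = 3*m (x(m) = 2*m + m = 3*m)
A = 10
W(I) = -80 (W(I) = -8*10 = -80)
(x(178) + 25115) + W((4 - 6)²) = (3*178 + 25115) - 80 = (534 + 25115) - 80 = 25649 - 80 = 25569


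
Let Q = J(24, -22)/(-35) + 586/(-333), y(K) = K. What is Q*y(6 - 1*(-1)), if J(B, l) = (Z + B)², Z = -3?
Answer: -167363/1665 ≈ -100.52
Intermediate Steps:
J(B, l) = (-3 + B)²
Q = -23909/1665 (Q = (-3 + 24)²/(-35) + 586/(-333) = 21²*(-1/35) + 586*(-1/333) = 441*(-1/35) - 586/333 = -63/5 - 586/333 = -23909/1665 ≈ -14.360)
Q*y(6 - 1*(-1)) = -23909*(6 - 1*(-1))/1665 = -23909*(6 + 1)/1665 = -23909/1665*7 = -167363/1665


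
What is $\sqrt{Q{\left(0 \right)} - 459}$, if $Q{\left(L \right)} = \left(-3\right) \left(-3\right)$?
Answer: $15 i \sqrt{2} \approx 21.213 i$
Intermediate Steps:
$Q{\left(L \right)} = 9$
$\sqrt{Q{\left(0 \right)} - 459} = \sqrt{9 - 459} = \sqrt{-450} = 15 i \sqrt{2}$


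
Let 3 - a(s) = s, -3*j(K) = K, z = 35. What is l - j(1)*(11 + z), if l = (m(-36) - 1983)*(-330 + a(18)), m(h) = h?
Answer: 2089711/3 ≈ 6.9657e+5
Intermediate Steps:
j(K) = -K/3
a(s) = 3 - s
l = 696555 (l = (-36 - 1983)*(-330 + (3 - 1*18)) = -2019*(-330 + (3 - 18)) = -2019*(-330 - 15) = -2019*(-345) = 696555)
l - j(1)*(11 + z) = 696555 - (-⅓*1)*(11 + 35) = 696555 - (-1)*46/3 = 696555 - 1*(-46/3) = 696555 + 46/3 = 2089711/3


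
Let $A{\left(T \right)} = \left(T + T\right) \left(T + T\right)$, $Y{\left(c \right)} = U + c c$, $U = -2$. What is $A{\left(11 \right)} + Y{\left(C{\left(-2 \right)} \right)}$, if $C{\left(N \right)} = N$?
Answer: $486$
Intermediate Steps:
$Y{\left(c \right)} = -2 + c^{2}$ ($Y{\left(c \right)} = -2 + c c = -2 + c^{2}$)
$A{\left(T \right)} = 4 T^{2}$ ($A{\left(T \right)} = 2 T 2 T = 4 T^{2}$)
$A{\left(11 \right)} + Y{\left(C{\left(-2 \right)} \right)} = 4 \cdot 11^{2} - \left(2 - \left(-2\right)^{2}\right) = 4 \cdot 121 + \left(-2 + 4\right) = 484 + 2 = 486$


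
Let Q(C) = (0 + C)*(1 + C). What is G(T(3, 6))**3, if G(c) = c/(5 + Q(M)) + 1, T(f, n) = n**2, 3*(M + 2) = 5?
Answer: 49430863/79507 ≈ 621.72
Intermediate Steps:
M = -1/3 (M = -2 + (1/3)*5 = -2 + 5/3 = -1/3 ≈ -0.33333)
Q(C) = C*(1 + C)
G(c) = 1 + 9*c/43 (G(c) = c/(5 - (1 - 1/3)/3) + 1 = c/(5 - 1/3*2/3) + 1 = c/(5 - 2/9) + 1 = c/(43/9) + 1 = 9*c/43 + 1 = 1 + 9*c/43)
G(T(3, 6))**3 = (1 + (9/43)*6**2)**3 = (1 + (9/43)*36)**3 = (1 + 324/43)**3 = (367/43)**3 = 49430863/79507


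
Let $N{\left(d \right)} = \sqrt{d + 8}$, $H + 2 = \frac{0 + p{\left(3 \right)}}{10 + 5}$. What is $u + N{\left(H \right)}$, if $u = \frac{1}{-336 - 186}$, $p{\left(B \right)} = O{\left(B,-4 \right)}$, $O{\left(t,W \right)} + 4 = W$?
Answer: $- \frac{1}{522} + \frac{\sqrt{1230}}{15} \approx 2.3362$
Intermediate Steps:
$O{\left(t,W \right)} = -4 + W$
$p{\left(B \right)} = -8$ ($p{\left(B \right)} = -4 - 4 = -8$)
$H = - \frac{38}{15}$ ($H = -2 + \frac{0 - 8}{10 + 5} = -2 - \frac{8}{15} = - \frac{38}{15} \approx -2.5333$)
$N{\left(d \right)} = \sqrt{8 + d}$
$u = - \frac{1}{522}$ ($u = \frac{1}{-336 - 186} = \frac{1}{-522} = - \frac{1}{522} \approx -0.0019157$)
$u + N{\left(H \right)} = - \frac{1}{522} + \sqrt{8 - \frac{38}{15}} = - \frac{1}{522} + \sqrt{\frac{82}{15}} = - \frac{1}{522} + \frac{\sqrt{1230}}{15}$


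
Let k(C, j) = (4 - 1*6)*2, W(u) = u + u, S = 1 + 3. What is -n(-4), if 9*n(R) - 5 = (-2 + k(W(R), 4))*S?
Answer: 19/9 ≈ 2.1111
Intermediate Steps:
S = 4
W(u) = 2*u
k(C, j) = -4 (k(C, j) = (4 - 6)*2 = -2*2 = -4)
n(R) = -19/9 (n(R) = 5/9 + ((-2 - 4)*4)/9 = 5/9 + (-6*4)/9 = 5/9 + (⅑)*(-24) = 5/9 - 8/3 = -19/9)
-n(-4) = -1*(-19/9) = 19/9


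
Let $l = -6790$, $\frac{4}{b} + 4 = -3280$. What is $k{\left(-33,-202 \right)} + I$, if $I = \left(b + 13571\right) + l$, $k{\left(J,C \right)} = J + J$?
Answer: $\frac{5513014}{821} \approx 6715.0$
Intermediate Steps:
$b = - \frac{1}{821}$ ($b = \frac{4}{-4 - 3280} = \frac{4}{-3284} = 4 \left(- \frac{1}{3284}\right) = - \frac{1}{821} \approx -0.001218$)
$k{\left(J,C \right)} = 2 J$
$I = \frac{5567200}{821}$ ($I = \left(- \frac{1}{821} + 13571\right) - 6790 = \frac{11141790}{821} - 6790 = \frac{5567200}{821} \approx 6781.0$)
$k{\left(-33,-202 \right)} + I = 2 \left(-33\right) + \frac{5567200}{821} = -66 + \frac{5567200}{821} = \frac{5513014}{821}$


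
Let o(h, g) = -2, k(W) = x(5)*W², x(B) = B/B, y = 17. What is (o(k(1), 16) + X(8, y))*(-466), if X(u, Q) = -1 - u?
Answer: 5126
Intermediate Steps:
x(B) = 1
k(W) = W² (k(W) = 1*W² = W²)
(o(k(1), 16) + X(8, y))*(-466) = (-2 + (-1 - 1*8))*(-466) = (-2 + (-1 - 8))*(-466) = (-2 - 9)*(-466) = -11*(-466) = 5126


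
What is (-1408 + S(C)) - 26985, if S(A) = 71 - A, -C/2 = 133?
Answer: -28056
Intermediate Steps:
C = -266 (C = -2*133 = -266)
(-1408 + S(C)) - 26985 = (-1408 + (71 - 1*(-266))) - 26985 = (-1408 + (71 + 266)) - 26985 = (-1408 + 337) - 26985 = -1071 - 26985 = -28056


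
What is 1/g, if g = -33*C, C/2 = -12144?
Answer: 1/801504 ≈ 1.2477e-6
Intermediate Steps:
C = -24288 (C = 2*(-12144) = -24288)
g = 801504 (g = -33*(-24288) = 801504)
1/g = 1/801504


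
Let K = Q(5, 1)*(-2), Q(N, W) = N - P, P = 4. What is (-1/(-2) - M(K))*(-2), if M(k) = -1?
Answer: -3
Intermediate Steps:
Q(N, W) = -4 + N (Q(N, W) = N - 1*4 = N - 4 = -4 + N)
K = -2 (K = (-4 + 5)*(-2) = 1*(-2) = -2)
(-1/(-2) - M(K))*(-2) = (-1/(-2) - 1*(-1))*(-2) = (-1*(-½) + 1)*(-2) = (½ + 1)*(-2) = (3/2)*(-2) = -3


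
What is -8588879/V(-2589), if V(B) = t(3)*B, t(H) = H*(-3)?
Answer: -8588879/23301 ≈ -368.61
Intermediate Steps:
t(H) = -3*H
V(B) = -9*B (V(B) = (-3*3)*B = -9*B)
-8588879/V(-2589) = -8588879/((-9*(-2589))) = -8588879/23301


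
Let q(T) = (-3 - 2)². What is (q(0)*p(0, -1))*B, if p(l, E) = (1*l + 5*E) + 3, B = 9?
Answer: -450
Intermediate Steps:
p(l, E) = 3 + l + 5*E (p(l, E) = (l + 5*E) + 3 = 3 + l + 5*E)
q(T) = 25 (q(T) = (-5)² = 25)
(q(0)*p(0, -1))*B = (25*(3 + 0 + 5*(-1)))*9 = (25*(3 + 0 - 5))*9 = (25*(-2))*9 = -50*9 = -450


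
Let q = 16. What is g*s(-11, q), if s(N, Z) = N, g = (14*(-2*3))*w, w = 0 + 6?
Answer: 5544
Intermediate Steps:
w = 6
g = -504 (g = (14*(-2*3))*6 = (14*(-6))*6 = -84*6 = -504)
g*s(-11, q) = -504*(-11) = 5544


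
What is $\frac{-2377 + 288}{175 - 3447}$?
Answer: $\frac{2089}{3272} \approx 0.63845$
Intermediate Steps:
$\frac{-2377 + 288}{175 - 3447} = - \frac{2089}{-3272} = \left(-2089\right) \left(- \frac{1}{3272}\right) = \frac{2089}{3272}$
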